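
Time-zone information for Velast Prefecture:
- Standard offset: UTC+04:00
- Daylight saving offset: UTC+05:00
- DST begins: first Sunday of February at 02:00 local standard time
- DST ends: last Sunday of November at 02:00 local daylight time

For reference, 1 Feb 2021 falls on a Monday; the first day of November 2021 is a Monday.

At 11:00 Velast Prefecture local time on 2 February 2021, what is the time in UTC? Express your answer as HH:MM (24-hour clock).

1 February 2021 is a Monday, so the first Sunday is February 7.
1 November 2021 is a Monday, so Sundays fall on 7, 14, 21, 28; the last is November 28.
2 February 2021 does not fall between 7 February and 28 November, so daylight saving is not in effect and Velast Prefecture is at UTC+04:00.
11:00 local − 4h = 07:00 UTC.

07:00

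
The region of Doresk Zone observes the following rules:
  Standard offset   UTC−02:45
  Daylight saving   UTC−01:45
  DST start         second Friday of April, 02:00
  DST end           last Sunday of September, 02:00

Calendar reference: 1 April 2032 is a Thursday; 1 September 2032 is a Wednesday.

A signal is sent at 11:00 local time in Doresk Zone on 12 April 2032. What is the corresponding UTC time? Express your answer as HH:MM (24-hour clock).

12:45

1 April 2032 is a Thursday, so the first Friday is April 2 and the second is April 9.
1 September 2032 is a Wednesday, so Sundays fall on 5, 12, 19, 26; the last is September 26.
12 April 2032 lies within the daylight-saving period (9 April – 26 September), so Doresk Zone is on daylight time, UTC−01:45.
11:00 local + 1h45m = 12:45 UTC.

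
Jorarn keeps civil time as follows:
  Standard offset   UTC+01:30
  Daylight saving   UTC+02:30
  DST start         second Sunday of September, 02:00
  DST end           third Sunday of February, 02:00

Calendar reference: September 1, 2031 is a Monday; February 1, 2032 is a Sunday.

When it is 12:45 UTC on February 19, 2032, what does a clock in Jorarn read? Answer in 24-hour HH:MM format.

1 September 2031 is a Monday, so the first Sunday is September 7 and the second is September 14.
1 February 2032 is a Sunday, so the first Sunday is February 1 and the third is February 15.
At the standard offset (UTC+01:30), 12:45 UTC + 1h30m = 14:15 Jorarn standard time.
Daylight saving runs 14 September 2031 – 15 February 2032; the standard-time date in Jorarn, February 19, 2032, is outside that window, so Jorarn is on standard time at UTC+01:30.
12:45 UTC + 1h30m = 14:15 local.

14:15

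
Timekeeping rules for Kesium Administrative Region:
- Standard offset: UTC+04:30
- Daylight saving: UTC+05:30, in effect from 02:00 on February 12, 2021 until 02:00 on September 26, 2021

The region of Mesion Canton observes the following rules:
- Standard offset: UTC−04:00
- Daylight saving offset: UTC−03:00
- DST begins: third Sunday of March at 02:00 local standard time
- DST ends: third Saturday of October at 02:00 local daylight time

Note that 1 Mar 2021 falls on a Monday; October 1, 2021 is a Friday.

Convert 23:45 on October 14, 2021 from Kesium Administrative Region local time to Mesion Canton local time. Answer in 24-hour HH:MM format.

16:15

Daylight saving runs 12 February – 26 September; October 14, 2021 is outside that window, so Kesium Administrative Region is on standard time at UTC+04:30.
23:45 Kesium Administrative Region − 4h30m = 19:15 UTC.
1 March 2021 is a Monday, so the first Sunday is March 7 and the third is March 21.
1 October 2021 is a Friday, so the first Saturday is October 2 and the third is October 16.
At the standard offset (UTC−04:00), 19:15 UTC − 4h = 15:15 Mesion Canton standard time.
The standard-time date in Mesion Canton, October 14, 2021, falls between 21 March and 16 October, so daylight saving is in effect and Mesion Canton is at UTC−03:00.
19:15 UTC − 3h = 16:15 Mesion Canton.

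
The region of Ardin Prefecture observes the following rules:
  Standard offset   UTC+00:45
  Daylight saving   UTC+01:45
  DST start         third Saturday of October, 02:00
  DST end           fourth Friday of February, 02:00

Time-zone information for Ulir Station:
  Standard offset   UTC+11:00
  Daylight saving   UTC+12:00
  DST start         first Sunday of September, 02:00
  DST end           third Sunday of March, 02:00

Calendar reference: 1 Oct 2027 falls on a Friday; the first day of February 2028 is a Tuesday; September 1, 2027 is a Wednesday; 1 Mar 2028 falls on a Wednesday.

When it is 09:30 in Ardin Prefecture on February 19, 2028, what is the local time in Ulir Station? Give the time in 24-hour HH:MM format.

19:45

1 October 2027 is a Friday, so the first Saturday is October 2 and the third is October 16.
1 February 2028 is a Tuesday, so the first Friday is February 4 and the fourth is February 25.
February 19, 2028 lies within the daylight-saving period (16 October 2027 – 25 February 2028), so Ardin Prefecture is on daylight time, UTC+01:45.
09:30 Ardin Prefecture − 1h45m = 07:45 UTC.
1 September 2027 is a Wednesday, so the first Sunday is September 5.
1 March 2028 is a Wednesday, so the first Sunday is March 5 and the third is March 19.
At the standard offset (UTC+11:00), 07:45 UTC + 11h = 18:45 Ulir Station standard time.
The standard-time date in Ulir Station, February 19, 2028, lies within the daylight-saving period (5 September 2027 – 19 March 2028), so Ulir Station is on daylight time, UTC+12:00.
07:45 UTC + 12h = 19:45 Ulir Station.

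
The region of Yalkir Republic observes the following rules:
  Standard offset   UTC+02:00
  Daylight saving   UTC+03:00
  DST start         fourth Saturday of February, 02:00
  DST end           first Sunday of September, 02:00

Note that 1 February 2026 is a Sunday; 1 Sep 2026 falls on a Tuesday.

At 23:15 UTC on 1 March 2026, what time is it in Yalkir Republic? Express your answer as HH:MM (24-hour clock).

02:15

1 February 2026 is a Sunday, so the first Saturday is February 7 and the fourth is February 28.
1 September 2026 is a Tuesday, so the first Sunday is September 6.
At the standard offset (UTC+02:00), 23:15 UTC + 2h = 01:15 Yalkir Republic standard time (rolling into the next day, 2 March 2026).
The standard-time date in Yalkir Republic, 2 March 2026, falls between 28 February and 6 September, so daylight saving is in effect and Yalkir Republic is at UTC+03:00.
23:15 UTC + 3h = 02:15 local (rolling into the next day, 2 March 2026).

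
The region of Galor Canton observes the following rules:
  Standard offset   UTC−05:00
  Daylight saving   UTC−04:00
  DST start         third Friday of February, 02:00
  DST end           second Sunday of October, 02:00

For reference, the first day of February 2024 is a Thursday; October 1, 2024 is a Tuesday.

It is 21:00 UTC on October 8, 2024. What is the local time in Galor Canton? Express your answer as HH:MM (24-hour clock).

17:00

1 February 2024 is a Thursday, so the first Friday is February 2 and the third is February 16.
1 October 2024 is a Tuesday, so the first Sunday is October 6 and the second is October 13.
At the standard offset (UTC−05:00), 21:00 UTC − 5h = 16:00 Galor Canton standard time.
Daylight saving runs 16 February – 13 October; the standard-time date in Galor Canton, October 8, 2024, is inside that window, so Galor Canton is at UTC−04:00.
21:00 UTC − 4h = 17:00 local.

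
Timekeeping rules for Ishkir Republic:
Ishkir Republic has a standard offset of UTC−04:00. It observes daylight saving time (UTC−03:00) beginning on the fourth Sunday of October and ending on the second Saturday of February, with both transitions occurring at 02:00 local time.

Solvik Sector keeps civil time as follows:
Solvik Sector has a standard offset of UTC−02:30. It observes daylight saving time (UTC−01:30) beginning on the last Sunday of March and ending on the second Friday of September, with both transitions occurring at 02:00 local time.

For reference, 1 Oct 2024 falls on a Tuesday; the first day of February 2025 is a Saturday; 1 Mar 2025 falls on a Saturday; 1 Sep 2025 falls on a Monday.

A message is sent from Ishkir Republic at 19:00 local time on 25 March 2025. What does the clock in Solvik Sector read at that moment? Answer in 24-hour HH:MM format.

1 October 2024 is a Tuesday, so the first Sunday is October 6 and the fourth is October 27.
1 February 2025 is a Saturday, so the first Saturday is February 1 and the second is February 8.
Daylight saving runs 27 October 2024 – 8 February 2025; 25 March 2025 is outside that window, so Ishkir Republic is on standard time at UTC−04:00.
19:00 Ishkir Republic + 4h = 23:00 UTC.
1 March 2025 is a Saturday, so Sundays fall on 2, 9, 16, 23, 30; the last is March 30.
1 September 2025 is a Monday, so the first Friday is September 5 and the second is September 12.
At the standard offset (UTC−02:30), 23:00 UTC − 2h30m = 20:30 Solvik Sector standard time.
Daylight saving runs 30 March – 12 September; the standard-time date in Solvik Sector, 25 March 2025, is outside that window, so Solvik Sector is on standard time at UTC−02:30.
23:00 UTC − 2h30m = 20:30 Solvik Sector.

20:30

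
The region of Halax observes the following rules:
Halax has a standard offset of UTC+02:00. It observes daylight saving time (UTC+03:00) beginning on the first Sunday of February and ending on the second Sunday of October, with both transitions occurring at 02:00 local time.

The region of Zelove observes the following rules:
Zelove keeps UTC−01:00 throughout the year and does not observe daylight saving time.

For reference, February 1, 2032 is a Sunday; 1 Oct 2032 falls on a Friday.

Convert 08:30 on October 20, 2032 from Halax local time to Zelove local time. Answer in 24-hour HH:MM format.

05:30

1 February 2032 is a Sunday, so the first Sunday is February 1.
1 October 2032 is a Friday, so the first Sunday is October 3 and the second is October 10.
October 20, 2032 is outside the daylight-saving period (1 February – 10 October), so Halax is on standard time, UTC+02:00.
08:30 Halax − 2h = 06:30 UTC.
Zelove has no daylight saving, so its offset is UTC−01:00 year-round.
06:30 UTC − 1h = 05:30 Zelove.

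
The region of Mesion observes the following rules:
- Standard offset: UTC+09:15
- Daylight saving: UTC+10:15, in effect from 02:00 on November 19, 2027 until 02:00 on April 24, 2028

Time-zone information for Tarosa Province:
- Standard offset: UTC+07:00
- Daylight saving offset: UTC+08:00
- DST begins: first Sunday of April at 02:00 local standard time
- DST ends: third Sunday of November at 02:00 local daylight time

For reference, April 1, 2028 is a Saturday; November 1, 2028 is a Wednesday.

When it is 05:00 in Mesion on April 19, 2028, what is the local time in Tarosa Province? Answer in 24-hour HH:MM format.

Daylight saving runs 19 November 2027 – 24 April 2028; April 19, 2028 is inside that window, so Mesion is at UTC+10:15.
05:00 Mesion − 10h15m = 18:45 UTC (rolling into the previous day, 18 April 2028).
1 April 2028 is a Saturday, so the first Sunday is April 2.
1 November 2028 is a Wednesday, so the first Sunday is November 5 and the third is November 19.
At the standard offset (UTC+07:00), 18:45 UTC + 7h = 01:45 Tarosa Province standard time (rolling into the next day, 19 April 2028).
The standard-time date in Tarosa Province, April 19, 2028, lies within the daylight-saving period (2 April – 19 November), so Tarosa Province is on daylight time, UTC+08:00.
18:45 UTC + 8h = 02:45 Tarosa Province (rolling into the next day, 19 April 2028).

02:45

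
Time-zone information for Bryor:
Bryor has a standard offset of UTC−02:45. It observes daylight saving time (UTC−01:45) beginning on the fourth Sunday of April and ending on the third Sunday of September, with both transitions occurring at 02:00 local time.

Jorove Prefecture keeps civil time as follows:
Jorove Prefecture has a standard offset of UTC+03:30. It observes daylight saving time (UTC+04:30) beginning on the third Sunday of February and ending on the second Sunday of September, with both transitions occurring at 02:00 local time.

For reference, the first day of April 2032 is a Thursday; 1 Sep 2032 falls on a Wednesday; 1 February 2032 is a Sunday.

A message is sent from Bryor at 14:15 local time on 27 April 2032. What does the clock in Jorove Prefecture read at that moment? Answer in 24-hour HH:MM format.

20:30

1 April 2032 is a Thursday, so the first Sunday is April 4 and the fourth is April 25.
1 September 2032 is a Wednesday, so the first Sunday is September 5 and the third is September 19.
27 April 2032 falls between 25 April and 19 September, so daylight saving is in effect and Bryor is at UTC−01:45.
14:15 Bryor + 1h45m = 16:00 UTC.
1 February 2032 is a Sunday, so the first Sunday is February 1 and the third is February 15.
1 September 2032 is a Wednesday, so the first Sunday is September 5 and the second is September 12.
At the standard offset (UTC+03:30), 16:00 UTC + 3h30m = 19:30 Jorove Prefecture standard time.
The standard-time date in Jorove Prefecture, 27 April 2032, lies within the daylight-saving period (15 February – 12 September), so Jorove Prefecture is on daylight time, UTC+04:30.
16:00 UTC + 4h30m = 20:30 Jorove Prefecture.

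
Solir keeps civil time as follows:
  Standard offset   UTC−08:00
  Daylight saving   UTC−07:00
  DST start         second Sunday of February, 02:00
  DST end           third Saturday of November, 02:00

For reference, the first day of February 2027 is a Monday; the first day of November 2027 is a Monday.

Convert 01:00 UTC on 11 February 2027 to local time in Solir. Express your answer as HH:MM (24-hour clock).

1 February 2027 is a Monday, so the first Sunday is February 7 and the second is February 14.
1 November 2027 is a Monday, so the first Saturday is November 6 and the third is November 20.
At the standard offset (UTC−08:00), 01:00 UTC − 8h = 17:00 Solir standard time (rolling into the previous day, 10 February 2027).
The standard-time date in Solir, 10 February 2027, is outside the daylight-saving period (14 February – 20 November), so Solir is on standard time, UTC−08:00.
01:00 UTC − 8h = 17:00 local (rolling into the previous day, 10 February 2027).

17:00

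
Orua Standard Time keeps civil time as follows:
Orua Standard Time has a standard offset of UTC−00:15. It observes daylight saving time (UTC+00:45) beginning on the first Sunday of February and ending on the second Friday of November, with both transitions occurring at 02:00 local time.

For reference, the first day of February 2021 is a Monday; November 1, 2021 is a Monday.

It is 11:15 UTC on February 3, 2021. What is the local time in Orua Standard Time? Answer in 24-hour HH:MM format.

1 February 2021 is a Monday, so the first Sunday is February 7.
1 November 2021 is a Monday, so the first Friday is November 5 and the second is November 12.
At the standard offset (UTC−00:15), 11:15 UTC − 0h15m = 11:00 Orua Standard Time standard time.
Daylight saving runs 7 February – 12 November; the standard-time date in Orua Standard Time, February 3, 2021, is outside that window, so Orua Standard Time is on standard time at UTC−00:15.
11:15 UTC − 0h15m = 11:00 local.

11:00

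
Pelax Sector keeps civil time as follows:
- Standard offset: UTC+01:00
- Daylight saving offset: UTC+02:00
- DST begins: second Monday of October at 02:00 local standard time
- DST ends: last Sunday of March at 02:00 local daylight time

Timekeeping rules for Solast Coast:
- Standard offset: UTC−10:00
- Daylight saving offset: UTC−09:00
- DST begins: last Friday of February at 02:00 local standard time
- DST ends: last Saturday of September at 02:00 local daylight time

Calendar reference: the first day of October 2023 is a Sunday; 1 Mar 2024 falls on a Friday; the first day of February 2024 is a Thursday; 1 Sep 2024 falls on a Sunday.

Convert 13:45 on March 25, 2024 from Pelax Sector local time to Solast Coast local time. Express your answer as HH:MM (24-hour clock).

02:45

1 October 2023 is a Sunday, so the first Monday is October 2 and the second is October 9.
1 March 2024 is a Friday, so Sundays fall on 3, 10, 17, 24, 31; the last is March 31.
March 25, 2024 lies within the daylight-saving period (9 October 2023 – 31 March 2024), so Pelax Sector is on daylight time, UTC+02:00.
13:45 Pelax Sector − 2h = 11:45 UTC.
1 February 2024 is a Thursday, so Fridays fall on 2, 9, 16, 23; the last is February 23.
1 September 2024 is a Sunday, so Saturdays fall on 7, 14, 21, 28; the last is September 28.
At the standard offset (UTC−10:00), 11:45 UTC − 10h = 01:45 Solast Coast standard time.
Daylight saving runs 23 February – 28 September; the standard-time date in Solast Coast, March 25, 2024, is inside that window, so Solast Coast is at UTC−09:00.
11:45 UTC − 9h = 02:45 Solast Coast.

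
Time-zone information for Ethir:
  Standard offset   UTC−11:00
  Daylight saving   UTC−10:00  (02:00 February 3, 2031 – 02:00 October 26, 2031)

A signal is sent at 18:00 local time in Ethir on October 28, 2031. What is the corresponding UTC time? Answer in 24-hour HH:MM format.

Daylight saving runs 3 February – 26 October; October 28, 2031 is outside that window, so Ethir is on standard time at UTC−11:00.
18:00 local + 11h = 05:00 UTC (rolling into the next day, 29 October 2031).

05:00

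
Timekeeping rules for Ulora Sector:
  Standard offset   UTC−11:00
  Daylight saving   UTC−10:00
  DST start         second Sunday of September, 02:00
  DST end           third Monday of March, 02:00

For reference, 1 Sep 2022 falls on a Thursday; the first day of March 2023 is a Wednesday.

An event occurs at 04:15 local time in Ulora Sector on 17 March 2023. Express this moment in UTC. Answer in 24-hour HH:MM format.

1 September 2022 is a Thursday, so the first Sunday is September 4 and the second is September 11.
1 March 2023 is a Wednesday, so the first Monday is March 6 and the third is March 20.
Daylight saving runs 11 September 2022 – 20 March 2023; 17 March 2023 is inside that window, so Ulora Sector is at UTC−10:00.
04:15 local + 10h = 14:15 UTC.

14:15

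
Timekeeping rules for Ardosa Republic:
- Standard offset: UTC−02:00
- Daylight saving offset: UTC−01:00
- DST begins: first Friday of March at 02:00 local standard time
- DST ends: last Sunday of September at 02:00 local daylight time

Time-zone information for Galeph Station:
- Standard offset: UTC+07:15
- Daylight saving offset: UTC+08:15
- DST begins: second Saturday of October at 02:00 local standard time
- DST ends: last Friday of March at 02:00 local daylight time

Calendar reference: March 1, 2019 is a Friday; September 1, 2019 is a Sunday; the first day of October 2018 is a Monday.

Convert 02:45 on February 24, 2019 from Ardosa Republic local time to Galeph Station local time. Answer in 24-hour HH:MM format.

13:00

1 March 2019 is a Friday, so the first Friday is March 1.
1 September 2019 is a Sunday, so Sundays fall on 1, 8, 15, 22, 29; the last is September 29.
Daylight saving runs 1 March – 29 September; February 24, 2019 is outside that window, so Ardosa Republic is on standard time at UTC−02:00.
02:45 Ardosa Republic + 2h = 04:45 UTC.
1 October 2018 is a Monday, so the first Saturday is October 6 and the second is October 13.
1 March 2019 is a Friday, so Fridays fall on 1, 8, 15, 22, 29; the last is March 29.
At the standard offset (UTC+07:15), 04:45 UTC + 7h15m = 12:00 Galeph Station standard time.
Daylight saving runs 13 October 2018 – 29 March 2019; the standard-time date in Galeph Station, February 24, 2019, is inside that window, so Galeph Station is at UTC+08:15.
04:45 UTC + 8h15m = 13:00 Galeph Station.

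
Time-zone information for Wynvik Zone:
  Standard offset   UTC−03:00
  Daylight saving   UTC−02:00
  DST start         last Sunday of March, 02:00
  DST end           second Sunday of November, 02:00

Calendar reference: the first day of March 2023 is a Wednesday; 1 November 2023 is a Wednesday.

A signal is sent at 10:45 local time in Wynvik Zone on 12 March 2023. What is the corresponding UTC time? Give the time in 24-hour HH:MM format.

1 March 2023 is a Wednesday, so Sundays fall on 5, 12, 19, 26; the last is March 26.
1 November 2023 is a Wednesday, so the first Sunday is November 5 and the second is November 12.
12 March 2023 is outside the daylight-saving period (26 March – 12 November), so Wynvik Zone is on standard time, UTC−03:00.
10:45 local + 3h = 13:45 UTC.

13:45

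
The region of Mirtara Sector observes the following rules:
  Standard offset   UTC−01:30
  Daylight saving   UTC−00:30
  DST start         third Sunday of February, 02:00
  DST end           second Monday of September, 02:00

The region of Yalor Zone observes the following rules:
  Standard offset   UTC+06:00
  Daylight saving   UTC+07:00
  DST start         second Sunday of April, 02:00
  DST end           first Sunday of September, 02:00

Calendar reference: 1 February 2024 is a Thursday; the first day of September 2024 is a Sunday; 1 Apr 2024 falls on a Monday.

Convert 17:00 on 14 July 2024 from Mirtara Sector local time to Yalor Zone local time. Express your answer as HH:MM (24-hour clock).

1 February 2024 is a Thursday, so the first Sunday is February 4 and the third is February 18.
1 September 2024 is a Sunday, so the first Monday is September 2 and the second is September 9.
14 July 2024 falls between 18 February and 9 September, so daylight saving is in effect and Mirtara Sector is at UTC−00:30.
17:00 Mirtara Sector + 0h30m = 17:30 UTC.
1 April 2024 is a Monday, so the first Sunday is April 7 and the second is April 14.
1 September 2024 is a Sunday, so the first Sunday is September 1.
At the standard offset (UTC+06:00), 17:30 UTC + 6h = 23:30 Yalor Zone standard time.
The standard-time date in Yalor Zone, 14 July 2024, falls between 14 April and 1 September, so daylight saving is in effect and Yalor Zone is at UTC+07:00.
17:30 UTC + 7h = 00:30 Yalor Zone (rolling into the next day, 15 July 2024).

00:30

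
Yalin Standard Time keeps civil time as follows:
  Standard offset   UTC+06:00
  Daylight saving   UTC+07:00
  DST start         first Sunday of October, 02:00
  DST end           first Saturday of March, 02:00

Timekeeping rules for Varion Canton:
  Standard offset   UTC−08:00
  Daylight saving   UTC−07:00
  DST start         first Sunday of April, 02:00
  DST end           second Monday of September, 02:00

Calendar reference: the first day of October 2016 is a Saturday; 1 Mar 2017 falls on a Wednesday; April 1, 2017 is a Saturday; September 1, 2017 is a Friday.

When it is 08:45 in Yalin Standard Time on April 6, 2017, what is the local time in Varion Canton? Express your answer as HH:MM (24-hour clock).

1 October 2016 is a Saturday, so the first Sunday is October 2.
1 March 2017 is a Wednesday, so the first Saturday is March 4.
April 6, 2017 does not fall between 2 October 2016 and 4 March 2017, so daylight saving is not in effect and Yalin Standard Time is at UTC+06:00.
08:45 Yalin Standard Time − 6h = 02:45 UTC.
1 April 2017 is a Saturday, so the first Sunday is April 2.
1 September 2017 is a Friday, so the first Monday is September 4 and the second is September 11.
At the standard offset (UTC−08:00), 02:45 UTC − 8h = 18:45 Varion Canton standard time (rolling into the previous day, 5 April 2017).
The standard-time date in Varion Canton, April 5, 2017, lies within the daylight-saving period (2 April – 11 September), so Varion Canton is on daylight time, UTC−07:00.
02:45 UTC − 7h = 19:45 Varion Canton (rolling into the previous day, 5 April 2017).

19:45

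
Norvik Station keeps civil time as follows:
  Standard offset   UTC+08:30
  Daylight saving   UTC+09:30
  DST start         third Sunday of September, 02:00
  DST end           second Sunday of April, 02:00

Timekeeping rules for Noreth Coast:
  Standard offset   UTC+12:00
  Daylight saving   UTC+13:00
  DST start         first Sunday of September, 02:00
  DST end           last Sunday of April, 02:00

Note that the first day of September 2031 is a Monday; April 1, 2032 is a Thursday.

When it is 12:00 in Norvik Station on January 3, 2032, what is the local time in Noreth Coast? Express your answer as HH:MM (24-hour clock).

15:30

1 September 2031 is a Monday, so the first Sunday is September 7 and the third is September 21.
1 April 2032 is a Thursday, so the first Sunday is April 4 and the second is April 11.
January 3, 2032 lies within the daylight-saving period (21 September 2031 – 11 April 2032), so Norvik Station is on daylight time, UTC+09:30.
12:00 Norvik Station − 9h30m = 02:30 UTC.
1 September 2031 is a Monday, so the first Sunday is September 7.
1 April 2032 is a Thursday, so Sundays fall on 4, 11, 18, 25; the last is April 25.
At the standard offset (UTC+12:00), 02:30 UTC + 12h = 14:30 Noreth Coast standard time.
The standard-time date in Noreth Coast, January 3, 2032, falls between 7 September 2031 and 25 April 2032, so daylight saving is in effect and Noreth Coast is at UTC+13:00.
02:30 UTC + 13h = 15:30 Noreth Coast.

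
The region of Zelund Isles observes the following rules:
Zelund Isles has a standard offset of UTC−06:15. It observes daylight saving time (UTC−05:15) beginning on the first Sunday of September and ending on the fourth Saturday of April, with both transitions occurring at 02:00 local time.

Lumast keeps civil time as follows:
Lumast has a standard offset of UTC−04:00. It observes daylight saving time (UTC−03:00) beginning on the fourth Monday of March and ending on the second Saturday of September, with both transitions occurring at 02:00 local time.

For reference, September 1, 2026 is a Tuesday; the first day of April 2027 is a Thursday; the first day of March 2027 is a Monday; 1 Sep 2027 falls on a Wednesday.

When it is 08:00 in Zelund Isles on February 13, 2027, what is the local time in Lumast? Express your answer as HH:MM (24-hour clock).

1 September 2026 is a Tuesday, so the first Sunday is September 6.
1 April 2027 is a Thursday, so the first Saturday is April 3 and the fourth is April 24.
February 13, 2027 lies within the daylight-saving period (6 September 2026 – 24 April 2027), so Zelund Isles is on daylight time, UTC−05:15.
08:00 Zelund Isles + 5h15m = 13:15 UTC.
1 March 2027 is a Monday, so the first Monday is March 1 and the fourth is March 22.
1 September 2027 is a Wednesday, so the first Saturday is September 4 and the second is September 11.
At the standard offset (UTC−04:00), 13:15 UTC − 4h = 09:15 Lumast standard time.
The standard-time date in Lumast, February 13, 2027, does not fall between 22 March and 11 September, so daylight saving is not in effect and Lumast is at UTC−04:00.
13:15 UTC − 4h = 09:15 Lumast.

09:15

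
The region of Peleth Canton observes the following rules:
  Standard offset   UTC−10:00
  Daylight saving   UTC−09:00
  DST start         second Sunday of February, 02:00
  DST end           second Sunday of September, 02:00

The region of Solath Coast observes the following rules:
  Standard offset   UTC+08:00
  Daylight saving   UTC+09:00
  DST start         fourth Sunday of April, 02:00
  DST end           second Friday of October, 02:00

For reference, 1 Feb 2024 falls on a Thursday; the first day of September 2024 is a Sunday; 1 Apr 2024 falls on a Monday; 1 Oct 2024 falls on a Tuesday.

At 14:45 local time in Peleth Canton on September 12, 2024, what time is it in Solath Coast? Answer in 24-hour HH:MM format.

09:45

1 February 2024 is a Thursday, so the first Sunday is February 4 and the second is February 11.
1 September 2024 is a Sunday, so the first Sunday is September 1 and the second is September 8.
September 12, 2024 does not fall between 11 February and 8 September, so daylight saving is not in effect and Peleth Canton is at UTC−10:00.
14:45 Peleth Canton + 10h = 00:45 UTC (rolling into the next day, 13 September 2024).
1 April 2024 is a Monday, so the first Sunday is April 7 and the fourth is April 28.
1 October 2024 is a Tuesday, so the first Friday is October 4 and the second is October 11.
At the standard offset (UTC+08:00), 00:45 UTC + 8h = 08:45 Solath Coast standard time.
The standard-time date in Solath Coast, September 13, 2024, falls between 28 April and 11 October, so daylight saving is in effect and Solath Coast is at UTC+09:00.
00:45 UTC + 9h = 09:45 Solath Coast.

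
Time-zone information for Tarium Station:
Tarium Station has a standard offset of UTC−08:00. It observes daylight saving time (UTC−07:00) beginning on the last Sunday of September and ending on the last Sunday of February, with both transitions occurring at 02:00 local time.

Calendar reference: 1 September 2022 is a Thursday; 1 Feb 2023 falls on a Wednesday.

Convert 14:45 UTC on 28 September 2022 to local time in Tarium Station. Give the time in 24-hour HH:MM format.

07:45

1 September 2022 is a Thursday, so Sundays fall on 4, 11, 18, 25; the last is September 25.
1 February 2023 is a Wednesday, so Sundays fall on 5, 12, 19, 26; the last is February 26.
At the standard offset (UTC−08:00), 14:45 UTC − 8h = 06:45 Tarium Station standard time.
The standard-time date in Tarium Station, 28 September 2022, lies within the daylight-saving period (25 September 2022 – 26 February 2023), so Tarium Station is on daylight time, UTC−07:00.
14:45 UTC − 7h = 07:45 local.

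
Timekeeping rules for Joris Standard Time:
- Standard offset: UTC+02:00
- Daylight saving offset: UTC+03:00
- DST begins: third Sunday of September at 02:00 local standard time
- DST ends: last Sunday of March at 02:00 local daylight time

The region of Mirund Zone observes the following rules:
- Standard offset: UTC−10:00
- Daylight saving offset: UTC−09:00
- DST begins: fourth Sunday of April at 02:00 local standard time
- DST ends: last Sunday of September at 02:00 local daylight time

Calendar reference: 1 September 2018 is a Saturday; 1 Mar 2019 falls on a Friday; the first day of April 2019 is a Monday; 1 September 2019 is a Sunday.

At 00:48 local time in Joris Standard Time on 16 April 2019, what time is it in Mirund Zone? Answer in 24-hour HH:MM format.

12:48

1 September 2018 is a Saturday, so the first Sunday is September 2 and the third is September 16.
1 March 2019 is a Friday, so Sundays fall on 3, 10, 17, 24, 31; the last is March 31.
16 April 2019 does not fall between 16 September 2018 and 31 March 2019, so daylight saving is not in effect and Joris Standard Time is at UTC+02:00.
00:48 Joris Standard Time − 2h = 22:48 UTC (rolling into the previous day, 15 April 2019).
1 April 2019 is a Monday, so the first Sunday is April 7 and the fourth is April 28.
1 September 2019 is a Sunday, so Sundays fall on 1, 8, 15, 22, 29; the last is September 29.
At the standard offset (UTC−10:00), 22:48 UTC − 10h = 12:48 Mirund Zone standard time.
The standard-time date in Mirund Zone, 15 April 2019, is outside the daylight-saving period (28 April – 29 September), so Mirund Zone is on standard time, UTC−10:00.
22:48 UTC − 10h = 12:48 Mirund Zone.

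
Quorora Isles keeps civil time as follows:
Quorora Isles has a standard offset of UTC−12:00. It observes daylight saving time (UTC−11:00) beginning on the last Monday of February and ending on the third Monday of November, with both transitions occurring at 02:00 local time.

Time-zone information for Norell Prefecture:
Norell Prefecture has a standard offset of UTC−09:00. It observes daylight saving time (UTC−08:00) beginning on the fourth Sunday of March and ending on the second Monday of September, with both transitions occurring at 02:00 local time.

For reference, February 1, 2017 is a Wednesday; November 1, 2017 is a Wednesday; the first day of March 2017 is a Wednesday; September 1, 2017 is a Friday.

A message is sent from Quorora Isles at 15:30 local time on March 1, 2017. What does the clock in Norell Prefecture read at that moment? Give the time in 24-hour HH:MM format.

17:30

1 February 2017 is a Wednesday, so Mondays fall on 6, 13, 20, 27; the last is February 27.
1 November 2017 is a Wednesday, so the first Monday is November 6 and the third is November 20.
Daylight saving runs 27 February – 20 November; March 1, 2017 is inside that window, so Quorora Isles is at UTC−11:00.
15:30 Quorora Isles + 11h = 02:30 UTC (rolling into the next day, 2 March 2017).
1 March 2017 is a Wednesday, so the first Sunday is March 5 and the fourth is March 26.
1 September 2017 is a Friday, so the first Monday is September 4 and the second is September 11.
At the standard offset (UTC−09:00), 02:30 UTC − 9h = 17:30 Norell Prefecture standard time (rolling into the previous day, 1 March 2017).
The standard-time date in Norell Prefecture, March 1, 2017, is outside the daylight-saving period (26 March – 11 September), so Norell Prefecture is on standard time, UTC−09:00.
02:30 UTC − 9h = 17:30 Norell Prefecture (rolling into the previous day, 1 March 2017).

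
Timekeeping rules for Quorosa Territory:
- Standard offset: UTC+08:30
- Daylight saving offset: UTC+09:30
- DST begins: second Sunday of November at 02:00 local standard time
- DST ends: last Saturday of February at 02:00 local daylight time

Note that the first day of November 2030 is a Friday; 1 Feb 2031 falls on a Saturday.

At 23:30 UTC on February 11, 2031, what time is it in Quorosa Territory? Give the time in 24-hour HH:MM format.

09:00

1 November 2030 is a Friday, so the first Sunday is November 3 and the second is November 10.
1 February 2031 is a Saturday, so Saturdays fall on 1, 8, 15, 22; the last is February 22.
At the standard offset (UTC+08:30), 23:30 UTC + 8h30m = 08:00 Quorosa Territory standard time (rolling into the next day, 12 February 2031).
Daylight saving runs 10 November 2030 – 22 February 2031; the standard-time date in Quorosa Territory, February 12, 2031, is inside that window, so Quorosa Territory is at UTC+09:30.
23:30 UTC + 9h30m = 09:00 local (rolling into the next day, 12 February 2031).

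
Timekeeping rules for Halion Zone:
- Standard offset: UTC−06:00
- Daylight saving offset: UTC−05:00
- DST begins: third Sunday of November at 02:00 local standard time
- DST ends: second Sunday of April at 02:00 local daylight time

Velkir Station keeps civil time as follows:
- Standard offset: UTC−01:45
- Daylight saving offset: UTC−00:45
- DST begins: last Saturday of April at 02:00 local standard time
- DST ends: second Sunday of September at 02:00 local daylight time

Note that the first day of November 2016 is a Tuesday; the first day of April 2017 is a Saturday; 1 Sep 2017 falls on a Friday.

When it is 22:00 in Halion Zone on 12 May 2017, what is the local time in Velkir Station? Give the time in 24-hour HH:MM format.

03:15

1 November 2016 is a Tuesday, so the first Sunday is November 6 and the third is November 20.
1 April 2017 is a Saturday, so the first Sunday is April 2 and the second is April 9.
12 May 2017 is outside the daylight-saving period (20 November 2016 – 9 April 2017), so Halion Zone is on standard time, UTC−06:00.
22:00 Halion Zone + 6h = 04:00 UTC (rolling into the next day, 13 May 2017).
1 April 2017 is a Saturday, so Saturdays fall on 1, 8, 15, 22, 29; the last is April 29.
1 September 2017 is a Friday, so the first Sunday is September 3 and the second is September 10.
At the standard offset (UTC−01:45), 04:00 UTC − 1h45m = 02:15 Velkir Station standard time.
Daylight saving runs 29 April – 10 September; the standard-time date in Velkir Station, 13 May 2017, is inside that window, so Velkir Station is at UTC−00:45.
04:00 UTC − 0h45m = 03:15 Velkir Station.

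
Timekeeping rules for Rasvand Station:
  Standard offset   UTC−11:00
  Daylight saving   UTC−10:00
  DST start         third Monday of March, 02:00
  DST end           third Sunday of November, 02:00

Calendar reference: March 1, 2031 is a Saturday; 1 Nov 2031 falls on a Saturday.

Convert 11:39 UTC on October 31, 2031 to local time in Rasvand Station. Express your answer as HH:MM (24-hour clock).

1 March 2031 is a Saturday, so the first Monday is March 3 and the third is March 17.
1 November 2031 is a Saturday, so the first Sunday is November 2 and the third is November 16.
At the standard offset (UTC−11:00), 11:39 UTC − 11h = 00:39 Rasvand Station standard time.
The standard-time date in Rasvand Station, October 31, 2031, falls between 17 March and 16 November, so daylight saving is in effect and Rasvand Station is at UTC−10:00.
11:39 UTC − 10h = 01:39 local.

01:39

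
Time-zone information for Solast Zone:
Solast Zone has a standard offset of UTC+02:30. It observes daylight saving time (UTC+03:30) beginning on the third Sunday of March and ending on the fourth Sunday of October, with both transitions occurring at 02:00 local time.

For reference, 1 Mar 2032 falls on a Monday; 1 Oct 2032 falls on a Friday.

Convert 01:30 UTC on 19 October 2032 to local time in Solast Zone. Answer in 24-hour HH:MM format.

1 March 2032 is a Monday, so the first Sunday is March 7 and the third is March 21.
1 October 2032 is a Friday, so the first Sunday is October 3 and the fourth is October 24.
At the standard offset (UTC+02:30), 01:30 UTC + 2h30m = 04:00 Solast Zone standard time.
The standard-time date in Solast Zone, 19 October 2032, falls between 21 March and 24 October, so daylight saving is in effect and Solast Zone is at UTC+03:30.
01:30 UTC + 3h30m = 05:00 local.

05:00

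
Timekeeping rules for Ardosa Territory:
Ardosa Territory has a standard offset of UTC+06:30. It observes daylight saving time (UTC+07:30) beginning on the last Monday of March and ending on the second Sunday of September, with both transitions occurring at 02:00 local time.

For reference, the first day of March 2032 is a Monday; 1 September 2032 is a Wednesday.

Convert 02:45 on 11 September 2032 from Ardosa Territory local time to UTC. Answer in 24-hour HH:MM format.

19:15

1 March 2032 is a Monday, so Mondays fall on 1, 8, 15, 22, 29; the last is March 29.
1 September 2032 is a Wednesday, so the first Sunday is September 5 and the second is September 12.
Daylight saving runs 29 March – 12 September; 11 September 2032 is inside that window, so Ardosa Territory is at UTC+07:30.
02:45 local − 7h30m = 19:15 UTC (rolling into the previous day, 10 September 2032).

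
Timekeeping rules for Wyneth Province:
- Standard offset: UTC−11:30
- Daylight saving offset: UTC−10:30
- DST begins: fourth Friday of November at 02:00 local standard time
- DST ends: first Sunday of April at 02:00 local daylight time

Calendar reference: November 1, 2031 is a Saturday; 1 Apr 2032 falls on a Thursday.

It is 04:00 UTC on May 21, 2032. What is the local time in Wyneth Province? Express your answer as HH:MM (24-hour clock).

16:30

1 November 2031 is a Saturday, so the first Friday is November 7 and the fourth is November 28.
1 April 2032 is a Thursday, so the first Sunday is April 4.
At the standard offset (UTC−11:30), 04:00 UTC − 11h30m = 16:30 Wyneth Province standard time (rolling into the previous day, 20 May 2032).
Daylight saving runs 28 November 2031 – 4 April 2032; the standard-time date in Wyneth Province, May 20, 2032, is outside that window, so Wyneth Province is on standard time at UTC−11:30.
04:00 UTC − 11h30m = 16:30 local (rolling into the previous day, 20 May 2032).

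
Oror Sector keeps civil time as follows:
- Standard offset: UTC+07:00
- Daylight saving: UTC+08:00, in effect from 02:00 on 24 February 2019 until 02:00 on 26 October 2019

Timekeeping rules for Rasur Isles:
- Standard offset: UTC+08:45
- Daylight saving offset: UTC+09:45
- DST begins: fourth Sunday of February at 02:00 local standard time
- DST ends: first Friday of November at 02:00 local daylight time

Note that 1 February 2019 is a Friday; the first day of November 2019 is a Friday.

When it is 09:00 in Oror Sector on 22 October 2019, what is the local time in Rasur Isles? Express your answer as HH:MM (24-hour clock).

Daylight saving runs 24 February – 26 October; 22 October 2019 is inside that window, so Oror Sector is at UTC+08:00.
09:00 Oror Sector − 8h = 01:00 UTC.
1 February 2019 is a Friday, so the first Sunday is February 3 and the fourth is February 24.
1 November 2019 is a Friday, so the first Friday is November 1.
At the standard offset (UTC+08:45), 01:00 UTC + 8h45m = 09:45 Rasur Isles standard time.
Daylight saving runs 24 February – 1 November; the standard-time date in Rasur Isles, 22 October 2019, is inside that window, so Rasur Isles is at UTC+09:45.
01:00 UTC + 9h45m = 10:45 Rasur Isles.

10:45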